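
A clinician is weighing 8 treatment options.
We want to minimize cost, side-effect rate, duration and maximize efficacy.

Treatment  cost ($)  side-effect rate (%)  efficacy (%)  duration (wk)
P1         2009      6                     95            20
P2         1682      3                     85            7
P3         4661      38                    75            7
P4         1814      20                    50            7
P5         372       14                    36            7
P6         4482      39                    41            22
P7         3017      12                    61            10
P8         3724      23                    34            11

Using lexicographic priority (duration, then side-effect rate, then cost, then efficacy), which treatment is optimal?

First minimize duration: best is 7, kept {P2, P3, P4, P5}.
Then minimize side-effect rate: best is 3, kept {P2}.

P2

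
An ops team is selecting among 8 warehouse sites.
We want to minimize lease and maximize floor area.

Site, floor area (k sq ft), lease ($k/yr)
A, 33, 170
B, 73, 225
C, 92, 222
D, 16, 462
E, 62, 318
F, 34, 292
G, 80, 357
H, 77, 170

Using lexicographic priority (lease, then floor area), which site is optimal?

First minimize lease: best is 170, kept {A, H}.
Then maximize floor area: best is 77, kept {H}.

H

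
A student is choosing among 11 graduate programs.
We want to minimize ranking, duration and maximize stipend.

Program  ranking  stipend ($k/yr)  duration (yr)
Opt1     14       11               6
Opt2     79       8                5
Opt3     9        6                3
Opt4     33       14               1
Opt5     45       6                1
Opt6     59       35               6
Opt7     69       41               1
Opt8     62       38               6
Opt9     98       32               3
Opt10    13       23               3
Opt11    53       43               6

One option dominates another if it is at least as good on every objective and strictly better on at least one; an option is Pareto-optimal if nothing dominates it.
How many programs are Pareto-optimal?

Opt1: dominated by Opt10 (ranking 13≤14, stipend 23≥11, duration 3≤6).
Opt2: dominated by Opt4 (ranking 33≤79, stipend 14≥8, duration 1≤5).
Opt3: not dominated (best ranking).
Opt4: not dominated.
Opt5: dominated by Opt4 (ranking 33≤45, stipend 14≥6, duration 1≤1).
Opt6: dominated by Opt11 (ranking 53≤59, stipend 43≥35, duration 6≤6).
Opt7: not dominated.
Opt8: dominated by Opt11 (ranking 53≤62, stipend 43≥38, duration 6≤6).
Opt9: dominated by Opt7 (ranking 69≤98, stipend 41≥32, duration 1≤3).
Opt10: not dominated.
Opt11: not dominated (best stipend).
Pareto-optimal: Opt3, Opt4, Opt7, Opt10, Opt11 → 5.

5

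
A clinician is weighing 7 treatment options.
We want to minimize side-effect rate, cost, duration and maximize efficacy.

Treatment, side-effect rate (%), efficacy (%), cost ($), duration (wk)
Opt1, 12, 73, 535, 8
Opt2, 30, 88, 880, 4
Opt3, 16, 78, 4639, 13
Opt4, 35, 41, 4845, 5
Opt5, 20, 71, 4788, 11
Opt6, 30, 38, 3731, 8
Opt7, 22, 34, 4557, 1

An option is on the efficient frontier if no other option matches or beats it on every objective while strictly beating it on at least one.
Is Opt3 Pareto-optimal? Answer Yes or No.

Yes

Opt1: worse on efficacy (73 vs 78).
Opt2: worse on side-effect rate (30 vs 16).
Opt4: worse on side-effect rate (35 vs 16).
Opt5: worse on side-effect rate (20 vs 16).
Opt6: worse on side-effect rate (30 vs 16).
Opt7: worse on side-effect rate (22 vs 16).
No option is at least as good as Opt3 on every objective and strictly better on one.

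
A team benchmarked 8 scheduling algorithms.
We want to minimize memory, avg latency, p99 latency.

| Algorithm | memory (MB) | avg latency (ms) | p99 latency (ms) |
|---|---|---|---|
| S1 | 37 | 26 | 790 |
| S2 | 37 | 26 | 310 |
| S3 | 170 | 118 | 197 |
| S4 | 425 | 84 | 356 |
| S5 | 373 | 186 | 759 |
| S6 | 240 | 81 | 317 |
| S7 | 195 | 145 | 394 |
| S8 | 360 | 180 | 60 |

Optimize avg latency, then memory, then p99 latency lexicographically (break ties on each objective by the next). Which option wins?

First minimize avg latency: best is 26, kept {S1, S2}.
Then minimize memory: best is 37, kept {S1, S2}.
Then minimize p99 latency: best is 310, kept {S2}.

S2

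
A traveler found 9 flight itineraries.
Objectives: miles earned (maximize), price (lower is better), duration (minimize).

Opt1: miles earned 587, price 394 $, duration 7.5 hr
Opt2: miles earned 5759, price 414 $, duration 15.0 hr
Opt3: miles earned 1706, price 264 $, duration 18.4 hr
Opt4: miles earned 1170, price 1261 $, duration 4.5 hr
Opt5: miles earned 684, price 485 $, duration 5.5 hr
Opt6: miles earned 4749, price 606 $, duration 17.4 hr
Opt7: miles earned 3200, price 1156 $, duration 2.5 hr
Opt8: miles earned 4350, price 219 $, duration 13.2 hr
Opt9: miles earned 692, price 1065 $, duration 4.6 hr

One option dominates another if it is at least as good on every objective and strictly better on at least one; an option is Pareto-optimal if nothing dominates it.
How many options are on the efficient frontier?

Opt1: not dominated.
Opt2: not dominated (best miles earned).
Opt3: dominated by Opt8 (miles earned 4350≥1706, price 219≤264, duration 13.2≤18.4).
Opt4: dominated by Opt7 (miles earned 3200≥1170, price 1156≤1261, duration 2.5≤4.5).
Opt5: not dominated.
Opt6: dominated by Opt2 (miles earned 5759≥4749, price 414≤606, duration 15.0≤17.4).
Opt7: not dominated (best duration).
Opt8: not dominated (best price).
Opt9: not dominated.
Pareto-optimal: Opt1, Opt2, Opt5, Opt7, Opt8, Opt9 → 6.

6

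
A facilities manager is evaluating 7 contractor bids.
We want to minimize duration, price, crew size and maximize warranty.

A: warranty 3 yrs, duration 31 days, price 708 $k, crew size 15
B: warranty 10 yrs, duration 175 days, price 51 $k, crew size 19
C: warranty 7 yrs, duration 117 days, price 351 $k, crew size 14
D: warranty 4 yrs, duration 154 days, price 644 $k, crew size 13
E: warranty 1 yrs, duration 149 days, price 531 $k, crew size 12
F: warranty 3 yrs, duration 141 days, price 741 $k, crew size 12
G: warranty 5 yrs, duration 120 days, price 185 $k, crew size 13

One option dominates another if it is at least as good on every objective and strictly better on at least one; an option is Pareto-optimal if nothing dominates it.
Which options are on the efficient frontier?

A: not dominated (best duration).
B: not dominated (best warranty).
C: not dominated.
D: dominated by G (warranty 5≥4, duration 120≤154, price 185≤644, crew size 13≤13).
E: not dominated.
F: not dominated.
G: not dominated.

A, B, C, E, F, G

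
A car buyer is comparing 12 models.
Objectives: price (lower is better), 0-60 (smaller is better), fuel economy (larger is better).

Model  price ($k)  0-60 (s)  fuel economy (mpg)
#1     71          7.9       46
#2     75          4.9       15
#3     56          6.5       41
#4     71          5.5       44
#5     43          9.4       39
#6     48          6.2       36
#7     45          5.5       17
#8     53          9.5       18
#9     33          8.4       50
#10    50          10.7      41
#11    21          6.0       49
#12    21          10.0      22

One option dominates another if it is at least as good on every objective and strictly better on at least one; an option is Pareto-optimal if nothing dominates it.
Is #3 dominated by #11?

#11 vs #3: price 21≤56, 0-60 6.0≤6.5, fuel economy 49≥41 — #11 is at least as good on every objective with at least one strict improvement.

Yes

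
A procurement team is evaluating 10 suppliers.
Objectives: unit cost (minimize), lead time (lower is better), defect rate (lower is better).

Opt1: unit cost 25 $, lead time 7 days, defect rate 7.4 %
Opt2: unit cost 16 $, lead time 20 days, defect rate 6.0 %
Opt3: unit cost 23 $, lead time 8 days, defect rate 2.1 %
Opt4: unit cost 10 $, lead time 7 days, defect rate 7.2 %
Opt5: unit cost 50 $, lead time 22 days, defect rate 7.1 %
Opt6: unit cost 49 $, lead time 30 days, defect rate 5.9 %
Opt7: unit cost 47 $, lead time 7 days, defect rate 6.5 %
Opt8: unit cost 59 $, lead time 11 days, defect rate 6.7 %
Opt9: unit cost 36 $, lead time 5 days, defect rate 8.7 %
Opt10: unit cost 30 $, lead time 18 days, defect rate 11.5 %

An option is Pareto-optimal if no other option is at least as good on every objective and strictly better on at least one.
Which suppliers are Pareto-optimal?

Opt2, Opt3, Opt4, Opt7, Opt9

Opt1: dominated by Opt4 (unit cost 10≤25, lead time 7≤7, defect rate 7.2≤7.4).
Opt2: not dominated.
Opt3: not dominated (best defect rate).
Opt4: not dominated (best unit cost).
Opt5: dominated by Opt2 (unit cost 16≤50, lead time 20≤22, defect rate 6.0≤7.1).
Opt6: dominated by Opt3 (unit cost 23≤49, lead time 8≤30, defect rate 2.1≤5.9).
Opt7: not dominated.
Opt8: dominated by Opt3 (unit cost 23≤59, lead time 8≤11, defect rate 2.1≤6.7).
Opt9: not dominated (best lead time).
Opt10: dominated by Opt1 (unit cost 25≤30, lead time 7≤18, defect rate 7.4≤11.5).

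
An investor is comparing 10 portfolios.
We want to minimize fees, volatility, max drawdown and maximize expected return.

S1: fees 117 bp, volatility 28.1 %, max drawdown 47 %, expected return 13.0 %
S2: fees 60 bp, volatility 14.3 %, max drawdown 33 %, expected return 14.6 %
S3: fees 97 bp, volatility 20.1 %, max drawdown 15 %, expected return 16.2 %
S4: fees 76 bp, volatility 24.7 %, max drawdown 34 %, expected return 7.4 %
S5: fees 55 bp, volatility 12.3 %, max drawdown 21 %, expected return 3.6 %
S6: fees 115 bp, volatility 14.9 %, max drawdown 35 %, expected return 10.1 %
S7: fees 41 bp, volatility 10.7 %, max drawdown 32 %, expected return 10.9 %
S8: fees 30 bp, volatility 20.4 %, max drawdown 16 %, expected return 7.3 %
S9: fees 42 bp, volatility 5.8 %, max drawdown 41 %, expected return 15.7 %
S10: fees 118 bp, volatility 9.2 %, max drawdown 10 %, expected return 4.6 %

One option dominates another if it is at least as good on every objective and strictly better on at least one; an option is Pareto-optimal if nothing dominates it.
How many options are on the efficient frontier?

7

S1: dominated by S2 (fees 60≤117, volatility 14.3≤28.1, max drawdown 33≤47, expected return 14.6≥13.0).
S2: not dominated.
S3: not dominated (best expected return).
S4: dominated by S2 (fees 60≤76, volatility 14.3≤24.7, max drawdown 33≤34, expected return 14.6≥7.4).
S5: not dominated.
S6: dominated by S2 (fees 60≤115, volatility 14.3≤14.9, max drawdown 33≤35, expected return 14.6≥10.1).
S7: not dominated.
S8: not dominated (best fees).
S9: not dominated (best volatility).
S10: not dominated (best max drawdown).
Pareto-optimal: S2, S3, S5, S7, S8, S9, S10 → 7.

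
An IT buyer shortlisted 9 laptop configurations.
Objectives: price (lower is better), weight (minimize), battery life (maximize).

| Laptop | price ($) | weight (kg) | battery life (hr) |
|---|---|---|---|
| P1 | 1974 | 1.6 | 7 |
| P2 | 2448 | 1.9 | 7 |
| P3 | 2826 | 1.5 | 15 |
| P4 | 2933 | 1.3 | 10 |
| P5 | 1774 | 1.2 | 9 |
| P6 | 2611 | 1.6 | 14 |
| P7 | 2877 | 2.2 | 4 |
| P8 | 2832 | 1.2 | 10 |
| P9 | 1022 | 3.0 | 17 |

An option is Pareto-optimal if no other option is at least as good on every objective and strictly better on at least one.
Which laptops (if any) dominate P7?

P1, P2, P3, P5, P6, P8

P1: price 1974≤2877, weight 1.6≤2.2, battery life 7≥4 — dominates P7.
P2: price 2448≤2877, weight 1.9≤2.2, battery life 7≥4 — dominates P7.
P3: price 2826≤2877, weight 1.5≤2.2, battery life 15≥4 — dominates P7.
P5: price 1774≤2877, weight 1.2≤2.2, battery life 9≥4 — dominates P7.
P6: price 2611≤2877, weight 1.6≤2.2, battery life 14≥4 — dominates P7.
P8: price 2832≤2877, weight 1.2≤2.2, battery life 10≥4 — dominates P7.
Others (P4, P9) are each worse than P7 on at least one objective.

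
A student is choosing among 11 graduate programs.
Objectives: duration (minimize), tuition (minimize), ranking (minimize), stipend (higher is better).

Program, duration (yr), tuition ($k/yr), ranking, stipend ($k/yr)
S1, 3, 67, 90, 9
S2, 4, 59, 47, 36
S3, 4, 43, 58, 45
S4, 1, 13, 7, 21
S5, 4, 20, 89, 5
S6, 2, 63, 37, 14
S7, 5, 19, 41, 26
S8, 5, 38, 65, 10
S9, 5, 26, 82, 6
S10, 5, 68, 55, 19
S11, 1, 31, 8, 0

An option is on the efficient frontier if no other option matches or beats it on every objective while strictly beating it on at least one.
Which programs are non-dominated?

S2, S3, S4, S7

S1: dominated by S4 (duration 1≤3, tuition 13≤67, ranking 7≤90, stipend 21≥9).
S2: not dominated.
S3: not dominated (best stipend).
S4: not dominated (best tuition).
S5: dominated by S4 (duration 1≤4, tuition 13≤20, ranking 7≤89, stipend 21≥5).
S6: dominated by S4 (duration 1≤2, tuition 13≤63, ranking 7≤37, stipend 21≥14).
S7: not dominated.
S8: dominated by S4 (duration 1≤5, tuition 13≤38, ranking 7≤65, stipend 21≥10).
S9: dominated by S4 (duration 1≤5, tuition 13≤26, ranking 7≤82, stipend 21≥6).
S10: dominated by S2 (duration 4≤5, tuition 59≤68, ranking 47≤55, stipend 36≥19).
S11: dominated by S4 (duration 1≤1, tuition 13≤31, ranking 7≤8, stipend 21≥0).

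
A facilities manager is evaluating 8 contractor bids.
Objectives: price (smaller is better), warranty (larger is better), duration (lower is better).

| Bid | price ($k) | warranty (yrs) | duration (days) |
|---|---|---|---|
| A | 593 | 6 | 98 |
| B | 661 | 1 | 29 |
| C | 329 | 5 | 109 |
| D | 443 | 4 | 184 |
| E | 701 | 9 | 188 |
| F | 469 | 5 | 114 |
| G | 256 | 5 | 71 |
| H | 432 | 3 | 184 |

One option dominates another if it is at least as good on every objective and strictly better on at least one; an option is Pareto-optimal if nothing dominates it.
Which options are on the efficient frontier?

A: not dominated.
B: not dominated (best duration).
C: dominated by G (price 256≤329, warranty 5≥5, duration 71≤109).
D: dominated by C (price 329≤443, warranty 5≥4, duration 109≤184).
E: not dominated (best warranty).
F: dominated by C (price 329≤469, warranty 5≥5, duration 109≤114).
G: not dominated (best price).
H: dominated by C (price 329≤432, warranty 5≥3, duration 109≤184).

A, B, E, G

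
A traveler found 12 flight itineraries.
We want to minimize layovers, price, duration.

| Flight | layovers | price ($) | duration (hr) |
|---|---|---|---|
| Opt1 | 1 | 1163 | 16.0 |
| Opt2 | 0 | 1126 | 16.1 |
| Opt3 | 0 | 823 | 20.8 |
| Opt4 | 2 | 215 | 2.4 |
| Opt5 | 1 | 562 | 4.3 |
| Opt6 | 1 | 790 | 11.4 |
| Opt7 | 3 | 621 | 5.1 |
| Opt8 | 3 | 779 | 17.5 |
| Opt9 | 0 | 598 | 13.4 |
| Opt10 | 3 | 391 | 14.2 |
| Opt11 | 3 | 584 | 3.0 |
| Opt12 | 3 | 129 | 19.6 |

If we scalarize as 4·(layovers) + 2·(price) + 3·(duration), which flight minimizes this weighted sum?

Opt1: 4·1 + 2·1163 + 3·16.0 = 2378.0
Opt2: 4·0 + 2·1126 + 3·16.1 = 2300.3
Opt3: 4·0 + 2·823 + 3·20.8 = 1708.4
Opt4: 4·2 + 2·215 + 3·2.4 = 445.2
Opt5: 4·1 + 2·562 + 3·4.3 = 1140.9
Opt6: 4·1 + 2·790 + 3·11.4 = 1618.2
Opt7: 4·3 + 2·621 + 3·5.1 = 1269.3
Opt8: 4·3 + 2·779 + 3·17.5 = 1622.5
Opt9: 4·0 + 2·598 + 3·13.4 = 1236.2
Opt10: 4·3 + 2·391 + 3·14.2 = 836.6
Opt11: 4·3 + 2·584 + 3·3.0 = 1189.0
Opt12: 4·3 + 2·129 + 3·19.6 = 328.8
Lowest: Opt12 at 328.8.

Opt12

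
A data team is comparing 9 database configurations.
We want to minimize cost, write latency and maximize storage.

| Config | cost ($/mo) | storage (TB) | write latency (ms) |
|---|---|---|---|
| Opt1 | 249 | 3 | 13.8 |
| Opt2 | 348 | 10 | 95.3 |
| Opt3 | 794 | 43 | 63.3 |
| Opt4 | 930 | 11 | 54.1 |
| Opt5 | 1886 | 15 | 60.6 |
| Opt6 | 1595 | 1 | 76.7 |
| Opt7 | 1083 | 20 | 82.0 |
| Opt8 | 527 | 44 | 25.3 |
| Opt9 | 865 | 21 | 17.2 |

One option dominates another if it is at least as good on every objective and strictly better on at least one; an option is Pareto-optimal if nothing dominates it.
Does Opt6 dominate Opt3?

Opt6 vs Opt3: Opt6 is worse on cost (1595 vs 794), so it does not dominate Opt3.

No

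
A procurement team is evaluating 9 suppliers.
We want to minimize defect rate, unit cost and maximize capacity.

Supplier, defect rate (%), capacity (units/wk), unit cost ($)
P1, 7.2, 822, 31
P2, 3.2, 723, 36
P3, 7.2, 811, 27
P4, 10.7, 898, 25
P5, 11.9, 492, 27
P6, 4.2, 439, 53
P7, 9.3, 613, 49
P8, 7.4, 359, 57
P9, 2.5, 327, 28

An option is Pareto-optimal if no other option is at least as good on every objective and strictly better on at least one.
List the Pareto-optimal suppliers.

P1: not dominated.
P2: not dominated.
P3: not dominated.
P4: not dominated (best capacity).
P5: dominated by P3 (defect rate 7.2≤11.9, capacity 811≥492, unit cost 27≤27).
P6: dominated by P2 (defect rate 3.2≤4.2, capacity 723≥439, unit cost 36≤53).
P7: dominated by P1 (defect rate 7.2≤9.3, capacity 822≥613, unit cost 31≤49).
P8: dominated by P1 (defect rate 7.2≤7.4, capacity 822≥359, unit cost 31≤57).
P9: not dominated (best defect rate).

P1, P2, P3, P4, P9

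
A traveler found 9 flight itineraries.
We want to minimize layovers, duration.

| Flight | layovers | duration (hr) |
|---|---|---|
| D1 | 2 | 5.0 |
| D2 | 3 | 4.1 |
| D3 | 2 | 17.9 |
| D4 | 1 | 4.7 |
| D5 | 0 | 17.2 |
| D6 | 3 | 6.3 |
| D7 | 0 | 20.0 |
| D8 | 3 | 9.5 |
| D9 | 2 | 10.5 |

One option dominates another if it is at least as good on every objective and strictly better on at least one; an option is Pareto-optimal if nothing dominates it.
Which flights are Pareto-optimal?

D1: dominated by D4 (layovers 1≤2, duration 4.7≤5.0).
D2: not dominated (best duration).
D3: dominated by D1 (layovers 2≤2, duration 5.0≤17.9).
D4: not dominated.
D5: not dominated.
D6: dominated by D1 (layovers 2≤3, duration 5.0≤6.3).
D7: dominated by D5 (layovers 0≤0, duration 17.2≤20.0).
D8: dominated by D1 (layovers 2≤3, duration 5.0≤9.5).
D9: dominated by D1 (layovers 2≤2, duration 5.0≤10.5).

D2, D4, D5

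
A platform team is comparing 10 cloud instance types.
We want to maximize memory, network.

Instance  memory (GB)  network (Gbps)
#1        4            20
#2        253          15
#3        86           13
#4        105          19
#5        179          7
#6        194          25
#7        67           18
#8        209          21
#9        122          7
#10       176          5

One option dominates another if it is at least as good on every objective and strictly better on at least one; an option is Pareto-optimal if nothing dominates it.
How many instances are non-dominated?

#1: dominated by #6 (memory 194≥4, network 25≥20).
#2: not dominated (best memory).
#3: dominated by #2 (memory 253≥86, network 15≥13).
#4: dominated by #6 (memory 194≥105, network 25≥19).
#5: dominated by #2 (memory 253≥179, network 15≥7).
#6: not dominated (best network).
#7: dominated by #4 (memory 105≥67, network 19≥18).
#8: not dominated.
#9: dominated by #2 (memory 253≥122, network 15≥7).
#10: dominated by #2 (memory 253≥176, network 15≥5).
Pareto-optimal: #2, #6, #8 → 3.

3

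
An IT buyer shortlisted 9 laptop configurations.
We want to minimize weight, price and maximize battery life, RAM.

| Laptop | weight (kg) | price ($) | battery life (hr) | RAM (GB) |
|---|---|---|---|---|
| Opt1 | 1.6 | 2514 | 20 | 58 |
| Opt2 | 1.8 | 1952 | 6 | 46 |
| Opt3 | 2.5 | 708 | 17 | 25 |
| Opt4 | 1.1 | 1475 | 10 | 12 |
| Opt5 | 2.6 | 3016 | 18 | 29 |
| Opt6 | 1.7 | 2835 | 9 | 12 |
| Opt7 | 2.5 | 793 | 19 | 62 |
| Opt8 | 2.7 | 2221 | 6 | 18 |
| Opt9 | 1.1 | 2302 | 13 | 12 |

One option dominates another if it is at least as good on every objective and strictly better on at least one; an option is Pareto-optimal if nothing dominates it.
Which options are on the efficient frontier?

Opt1: not dominated (best battery life).
Opt2: not dominated.
Opt3: not dominated (best price).
Opt4: not dominated.
Opt5: dominated by Opt1 (weight 1.6≤2.6, price 2514≤3016, battery life 20≥18, RAM 58≥29).
Opt6: dominated by Opt1 (weight 1.6≤1.7, price 2514≤2835, battery life 20≥9, RAM 58≥12).
Opt7: not dominated (best RAM).
Opt8: dominated by Opt2 (weight 1.8≤2.7, price 1952≤2221, battery life 6≥6, RAM 46≥18).
Opt9: not dominated.

Opt1, Opt2, Opt3, Opt4, Opt7, Opt9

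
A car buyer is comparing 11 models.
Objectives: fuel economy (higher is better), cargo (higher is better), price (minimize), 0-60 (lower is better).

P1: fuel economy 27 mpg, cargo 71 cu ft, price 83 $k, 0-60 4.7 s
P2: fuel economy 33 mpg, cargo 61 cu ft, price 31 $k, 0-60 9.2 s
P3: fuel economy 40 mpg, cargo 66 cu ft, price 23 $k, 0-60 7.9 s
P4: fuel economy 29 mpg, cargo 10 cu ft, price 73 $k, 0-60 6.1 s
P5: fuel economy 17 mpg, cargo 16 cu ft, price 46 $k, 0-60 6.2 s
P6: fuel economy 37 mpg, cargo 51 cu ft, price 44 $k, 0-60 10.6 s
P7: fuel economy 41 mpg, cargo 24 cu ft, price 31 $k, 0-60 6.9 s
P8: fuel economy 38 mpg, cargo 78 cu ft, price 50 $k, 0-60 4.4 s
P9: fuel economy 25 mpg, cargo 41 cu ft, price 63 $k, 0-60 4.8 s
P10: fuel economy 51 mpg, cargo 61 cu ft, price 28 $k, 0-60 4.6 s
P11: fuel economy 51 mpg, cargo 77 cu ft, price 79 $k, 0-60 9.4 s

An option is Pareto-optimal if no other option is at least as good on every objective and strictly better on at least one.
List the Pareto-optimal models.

P3, P8, P10, P11

P1: dominated by P8 (fuel economy 38≥27, cargo 78≥71, price 50≤83, 0-60 4.4≤4.7).
P2: dominated by P3 (fuel economy 40≥33, cargo 66≥61, price 23≤31, 0-60 7.9≤9.2).
P3: not dominated (best price).
P4: dominated by P8 (fuel economy 38≥29, cargo 78≥10, price 50≤73, 0-60 4.4≤6.1).
P5: dominated by P10 (fuel economy 51≥17, cargo 61≥16, price 28≤46, 0-60 4.6≤6.2).
P6: dominated by P3 (fuel economy 40≥37, cargo 66≥51, price 23≤44, 0-60 7.9≤10.6).
P7: dominated by P10 (fuel economy 51≥41, cargo 61≥24, price 28≤31, 0-60 4.6≤6.9).
P8: not dominated (best cargo).
P9: dominated by P8 (fuel economy 38≥25, cargo 78≥41, price 50≤63, 0-60 4.4≤4.8).
P10: not dominated.
P11: not dominated.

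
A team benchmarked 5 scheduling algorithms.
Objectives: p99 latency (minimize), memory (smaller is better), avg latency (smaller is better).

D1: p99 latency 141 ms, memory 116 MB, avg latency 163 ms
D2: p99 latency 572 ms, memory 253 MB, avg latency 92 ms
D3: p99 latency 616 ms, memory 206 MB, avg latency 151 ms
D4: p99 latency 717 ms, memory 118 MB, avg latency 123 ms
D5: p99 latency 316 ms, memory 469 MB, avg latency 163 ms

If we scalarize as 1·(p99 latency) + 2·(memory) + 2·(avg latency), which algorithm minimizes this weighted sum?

D1

D1: 1·141 + 2·116 + 2·163 = 699
D2: 1·572 + 2·253 + 2·92 = 1262
D3: 1·616 + 2·206 + 2·151 = 1330
D4: 1·717 + 2·118 + 2·123 = 1199
D5: 1·316 + 2·469 + 2·163 = 1580
Lowest: D1 at 699.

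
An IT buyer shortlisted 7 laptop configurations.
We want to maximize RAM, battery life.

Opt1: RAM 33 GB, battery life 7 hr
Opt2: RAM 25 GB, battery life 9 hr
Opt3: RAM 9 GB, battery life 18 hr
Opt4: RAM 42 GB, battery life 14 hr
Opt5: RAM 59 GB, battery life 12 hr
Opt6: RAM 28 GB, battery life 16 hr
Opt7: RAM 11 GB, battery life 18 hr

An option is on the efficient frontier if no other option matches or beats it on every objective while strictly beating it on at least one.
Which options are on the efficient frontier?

Opt1: dominated by Opt4 (RAM 42≥33, battery life 14≥7).
Opt2: dominated by Opt4 (RAM 42≥25, battery life 14≥9).
Opt3: dominated by Opt7 (RAM 11≥9, battery life 18≥18).
Opt4: not dominated.
Opt5: not dominated (best RAM).
Opt6: not dominated.
Opt7: not dominated.

Opt4, Opt5, Opt6, Opt7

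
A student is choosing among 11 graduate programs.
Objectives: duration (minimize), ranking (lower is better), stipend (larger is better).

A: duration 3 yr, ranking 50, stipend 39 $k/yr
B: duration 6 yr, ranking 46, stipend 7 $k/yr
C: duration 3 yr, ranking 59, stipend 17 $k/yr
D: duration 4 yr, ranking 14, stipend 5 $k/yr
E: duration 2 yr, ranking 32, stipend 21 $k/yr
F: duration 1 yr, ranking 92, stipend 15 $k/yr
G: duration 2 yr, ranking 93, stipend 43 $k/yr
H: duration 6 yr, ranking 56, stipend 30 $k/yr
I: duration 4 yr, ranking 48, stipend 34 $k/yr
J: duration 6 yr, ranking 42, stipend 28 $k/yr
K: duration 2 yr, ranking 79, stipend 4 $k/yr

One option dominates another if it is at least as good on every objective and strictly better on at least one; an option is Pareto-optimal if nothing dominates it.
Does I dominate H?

Yes

I vs H: duration 4≤6, ranking 48≤56, stipend 34≥30 — I is at least as good on every objective with at least one strict improvement.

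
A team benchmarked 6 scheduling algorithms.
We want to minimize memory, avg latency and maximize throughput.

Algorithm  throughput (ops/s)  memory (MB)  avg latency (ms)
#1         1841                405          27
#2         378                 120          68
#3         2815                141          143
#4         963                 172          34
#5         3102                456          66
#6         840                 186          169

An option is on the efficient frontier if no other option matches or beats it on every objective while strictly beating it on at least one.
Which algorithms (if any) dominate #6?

#3: throughput 2815≥840, memory 141≤186, avg latency 143≤169 — dominates #6.
#4: throughput 963≥840, memory 172≤186, avg latency 34≤169 — dominates #6.
Others (#1, #2, #5) are each worse than #6 on at least one objective.

#3, #4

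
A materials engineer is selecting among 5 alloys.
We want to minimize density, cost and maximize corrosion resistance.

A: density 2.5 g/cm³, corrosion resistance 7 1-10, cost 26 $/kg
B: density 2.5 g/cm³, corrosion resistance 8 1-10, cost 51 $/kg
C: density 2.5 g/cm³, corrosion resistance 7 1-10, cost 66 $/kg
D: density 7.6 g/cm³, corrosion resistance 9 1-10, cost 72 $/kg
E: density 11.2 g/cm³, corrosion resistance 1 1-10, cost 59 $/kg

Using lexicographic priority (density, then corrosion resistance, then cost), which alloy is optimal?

First minimize density: best is 2.5, kept {A, B, C}.
Then maximize corrosion resistance: best is 8, kept {B}.

B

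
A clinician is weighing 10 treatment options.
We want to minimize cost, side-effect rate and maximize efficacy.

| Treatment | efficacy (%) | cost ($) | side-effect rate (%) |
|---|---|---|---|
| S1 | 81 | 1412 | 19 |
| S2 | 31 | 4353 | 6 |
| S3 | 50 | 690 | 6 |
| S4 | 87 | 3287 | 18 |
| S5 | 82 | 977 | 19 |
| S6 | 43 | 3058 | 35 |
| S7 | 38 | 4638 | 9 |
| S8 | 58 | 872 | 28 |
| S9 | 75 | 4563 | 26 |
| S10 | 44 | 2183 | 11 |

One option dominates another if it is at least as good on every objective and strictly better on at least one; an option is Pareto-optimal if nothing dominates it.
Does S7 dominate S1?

No

S7 vs S1: S7 is worse on efficacy (38 vs 81), so it does not dominate S1.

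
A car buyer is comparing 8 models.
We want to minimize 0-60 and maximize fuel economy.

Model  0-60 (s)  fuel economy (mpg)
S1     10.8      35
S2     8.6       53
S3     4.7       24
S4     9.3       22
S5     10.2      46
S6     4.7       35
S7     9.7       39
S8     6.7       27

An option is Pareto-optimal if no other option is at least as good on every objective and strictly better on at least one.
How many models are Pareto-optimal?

S1: dominated by S2 (0-60 8.6≤10.8, fuel economy 53≥35).
S2: not dominated (best fuel economy).
S3: dominated by S6 (0-60 4.7≤4.7, fuel economy 35≥24).
S4: dominated by S2 (0-60 8.6≤9.3, fuel economy 53≥22).
S5: dominated by S2 (0-60 8.6≤10.2, fuel economy 53≥46).
S6: not dominated.
S7: dominated by S2 (0-60 8.6≤9.7, fuel economy 53≥39).
S8: dominated by S6 (0-60 4.7≤6.7, fuel economy 35≥27).
Pareto-optimal: S2, S6 → 2.

2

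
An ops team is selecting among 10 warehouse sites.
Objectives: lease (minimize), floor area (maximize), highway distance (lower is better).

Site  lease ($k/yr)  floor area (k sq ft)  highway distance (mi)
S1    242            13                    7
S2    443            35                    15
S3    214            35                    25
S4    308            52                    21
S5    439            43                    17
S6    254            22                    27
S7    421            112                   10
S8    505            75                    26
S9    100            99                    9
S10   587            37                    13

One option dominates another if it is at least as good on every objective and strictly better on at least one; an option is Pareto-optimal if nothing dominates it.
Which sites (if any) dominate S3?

S9

S9: lease 100≤214, floor area 99≥35, highway distance 9≤25 — dominates S3.
Others (S1, S2, S4, S5, S6, S7, S8, S10) are each worse than S3 on at least one objective.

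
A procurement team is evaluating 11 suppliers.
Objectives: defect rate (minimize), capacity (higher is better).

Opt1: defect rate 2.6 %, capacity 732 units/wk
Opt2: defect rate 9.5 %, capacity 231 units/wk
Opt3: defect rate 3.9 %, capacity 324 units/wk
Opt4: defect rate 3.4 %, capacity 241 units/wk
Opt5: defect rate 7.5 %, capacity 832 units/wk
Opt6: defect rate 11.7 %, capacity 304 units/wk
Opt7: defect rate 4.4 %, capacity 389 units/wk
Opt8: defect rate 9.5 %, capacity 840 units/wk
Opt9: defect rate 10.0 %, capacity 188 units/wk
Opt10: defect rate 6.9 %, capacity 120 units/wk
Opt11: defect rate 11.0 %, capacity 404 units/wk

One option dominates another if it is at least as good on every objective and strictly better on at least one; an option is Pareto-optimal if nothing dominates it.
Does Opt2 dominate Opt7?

No

Opt2 vs Opt7: Opt2 is worse on defect rate (9.5 vs 4.4), so it does not dominate Opt7.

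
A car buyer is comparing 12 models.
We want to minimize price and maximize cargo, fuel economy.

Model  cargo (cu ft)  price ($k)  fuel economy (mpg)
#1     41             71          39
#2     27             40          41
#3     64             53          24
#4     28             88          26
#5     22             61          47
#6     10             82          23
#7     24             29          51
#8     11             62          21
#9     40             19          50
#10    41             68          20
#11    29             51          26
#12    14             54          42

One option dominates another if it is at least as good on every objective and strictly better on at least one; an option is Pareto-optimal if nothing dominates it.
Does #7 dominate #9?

#7 vs #9: #7 is worse on cargo (24 vs 40), so it does not dominate #9.

No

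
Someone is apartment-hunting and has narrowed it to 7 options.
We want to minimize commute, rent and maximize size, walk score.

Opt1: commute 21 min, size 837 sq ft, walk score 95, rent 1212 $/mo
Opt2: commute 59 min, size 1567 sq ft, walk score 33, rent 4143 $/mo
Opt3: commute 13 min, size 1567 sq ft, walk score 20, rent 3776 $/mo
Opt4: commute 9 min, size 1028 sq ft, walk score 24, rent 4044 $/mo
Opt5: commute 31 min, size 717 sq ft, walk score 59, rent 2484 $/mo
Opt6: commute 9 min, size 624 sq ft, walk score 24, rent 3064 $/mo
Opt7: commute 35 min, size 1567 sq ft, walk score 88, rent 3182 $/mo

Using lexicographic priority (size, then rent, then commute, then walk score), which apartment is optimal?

First maximize size: best is 1567, kept {Opt2, Opt3, Opt7}.
Then minimize rent: best is 3182, kept {Opt7}.

Opt7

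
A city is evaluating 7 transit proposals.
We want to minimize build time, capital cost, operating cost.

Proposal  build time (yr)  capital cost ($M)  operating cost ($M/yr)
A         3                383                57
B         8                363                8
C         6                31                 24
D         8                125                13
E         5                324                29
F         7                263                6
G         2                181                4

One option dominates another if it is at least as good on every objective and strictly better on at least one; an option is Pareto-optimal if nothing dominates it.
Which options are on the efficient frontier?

A: dominated by G (build time 2≤3, capital cost 181≤383, operating cost 4≤57).
B: dominated by F (build time 7≤8, capital cost 263≤363, operating cost 6≤8).
C: not dominated (best capital cost).
D: not dominated.
E: dominated by G (build time 2≤5, capital cost 181≤324, operating cost 4≤29).
F: dominated by G (build time 2≤7, capital cost 181≤263, operating cost 4≤6).
G: not dominated (best build time).

C, D, G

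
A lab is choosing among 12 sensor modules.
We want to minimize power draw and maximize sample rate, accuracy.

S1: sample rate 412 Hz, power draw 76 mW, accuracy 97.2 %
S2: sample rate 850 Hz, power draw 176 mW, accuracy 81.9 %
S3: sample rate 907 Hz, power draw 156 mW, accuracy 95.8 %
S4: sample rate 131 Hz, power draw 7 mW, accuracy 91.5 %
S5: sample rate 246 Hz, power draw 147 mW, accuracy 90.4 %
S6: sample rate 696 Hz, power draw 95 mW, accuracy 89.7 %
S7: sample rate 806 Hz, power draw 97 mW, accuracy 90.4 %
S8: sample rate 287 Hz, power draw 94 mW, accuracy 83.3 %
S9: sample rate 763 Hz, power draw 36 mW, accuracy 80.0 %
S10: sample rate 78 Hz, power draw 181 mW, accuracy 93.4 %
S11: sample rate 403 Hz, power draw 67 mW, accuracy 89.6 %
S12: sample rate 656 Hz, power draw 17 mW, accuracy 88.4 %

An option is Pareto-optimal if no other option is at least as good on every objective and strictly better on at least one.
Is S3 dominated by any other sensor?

S1: worse on sample rate (412 vs 907).
S2: worse on sample rate (850 vs 907).
S4: worse on sample rate (131 vs 907).
S5: worse on sample rate (246 vs 907).
S6: worse on sample rate (696 vs 907).
S7: worse on sample rate (806 vs 907).
S8: worse on sample rate (287 vs 907).
S9: worse on sample rate (763 vs 907).
S10: worse on sample rate (78 vs 907).
S11: worse on sample rate (403 vs 907).
S12: worse on sample rate (656 vs 907).
No option is at least as good as S3 on every objective and strictly better on one.

No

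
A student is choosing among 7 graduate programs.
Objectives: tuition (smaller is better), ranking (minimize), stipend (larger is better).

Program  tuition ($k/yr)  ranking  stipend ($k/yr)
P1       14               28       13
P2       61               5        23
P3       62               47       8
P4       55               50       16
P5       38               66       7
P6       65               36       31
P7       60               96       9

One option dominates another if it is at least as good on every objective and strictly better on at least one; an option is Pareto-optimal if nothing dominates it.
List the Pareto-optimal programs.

P1, P2, P4, P6

P1: not dominated (best tuition).
P2: not dominated (best ranking).
P3: dominated by P1 (tuition 14≤62, ranking 28≤47, stipend 13≥8).
P4: not dominated.
P5: dominated by P1 (tuition 14≤38, ranking 28≤66, stipend 13≥7).
P6: not dominated (best stipend).
P7: dominated by P1 (tuition 14≤60, ranking 28≤96, stipend 13≥9).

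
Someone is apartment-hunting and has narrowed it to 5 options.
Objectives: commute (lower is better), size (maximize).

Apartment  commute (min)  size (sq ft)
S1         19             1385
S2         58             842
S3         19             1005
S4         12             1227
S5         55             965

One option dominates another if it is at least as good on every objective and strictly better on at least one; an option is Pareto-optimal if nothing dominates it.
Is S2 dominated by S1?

Yes

S1 vs S2: commute 19≤58, size 1385≥842 — S1 is at least as good on every objective with at least one strict improvement.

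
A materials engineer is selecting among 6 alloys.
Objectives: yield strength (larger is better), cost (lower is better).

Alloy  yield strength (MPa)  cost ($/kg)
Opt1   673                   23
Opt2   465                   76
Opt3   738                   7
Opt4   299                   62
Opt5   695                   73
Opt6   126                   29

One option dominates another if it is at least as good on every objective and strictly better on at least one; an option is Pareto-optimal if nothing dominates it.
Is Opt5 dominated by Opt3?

Yes

Opt3 vs Opt5: yield strength 738≥695, cost 7≤73 — Opt3 is at least as good on every objective with at least one strict improvement.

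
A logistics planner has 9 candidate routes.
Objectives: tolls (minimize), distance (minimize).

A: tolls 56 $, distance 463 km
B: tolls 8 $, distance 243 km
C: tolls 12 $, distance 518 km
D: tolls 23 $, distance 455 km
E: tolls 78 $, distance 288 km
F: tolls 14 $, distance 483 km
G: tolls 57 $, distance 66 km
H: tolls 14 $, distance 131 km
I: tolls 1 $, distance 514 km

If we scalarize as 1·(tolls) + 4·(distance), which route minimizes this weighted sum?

G

A: 1·56 + 4·463 = 1908
B: 1·8 + 4·243 = 980
C: 1·12 + 4·518 = 2084
D: 1·23 + 4·455 = 1843
E: 1·78 + 4·288 = 1230
F: 1·14 + 4·483 = 1946
G: 1·57 + 4·66 = 321
H: 1·14 + 4·131 = 538
I: 1·1 + 4·514 = 2057
Lowest: G at 321.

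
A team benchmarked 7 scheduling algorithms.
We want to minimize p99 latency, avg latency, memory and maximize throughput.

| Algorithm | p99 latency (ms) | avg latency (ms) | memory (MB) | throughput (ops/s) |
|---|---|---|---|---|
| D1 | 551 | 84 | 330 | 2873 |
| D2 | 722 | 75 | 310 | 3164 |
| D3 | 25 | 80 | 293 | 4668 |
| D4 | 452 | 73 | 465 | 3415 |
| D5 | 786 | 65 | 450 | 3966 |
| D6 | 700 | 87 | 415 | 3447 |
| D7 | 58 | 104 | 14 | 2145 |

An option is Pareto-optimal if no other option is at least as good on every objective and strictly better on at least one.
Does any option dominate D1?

Yes

D3 vs D1: p99 latency 25≤551, avg latency 80≤84, memory 293≤330, throughput 4668≥2873 — D3 is at least as good on every objective and strictly better on at least one, so D3 dominates D1.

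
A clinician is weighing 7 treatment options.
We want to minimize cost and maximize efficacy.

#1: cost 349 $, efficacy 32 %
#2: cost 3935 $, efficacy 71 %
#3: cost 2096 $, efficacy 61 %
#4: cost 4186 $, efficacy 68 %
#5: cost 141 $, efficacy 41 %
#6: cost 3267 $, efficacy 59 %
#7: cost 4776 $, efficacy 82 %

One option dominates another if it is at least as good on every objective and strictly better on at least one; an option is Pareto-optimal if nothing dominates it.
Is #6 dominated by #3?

#3 vs #6: cost 2096≤3267, efficacy 61≥59 — #3 is at least as good on every objective with at least one strict improvement.

Yes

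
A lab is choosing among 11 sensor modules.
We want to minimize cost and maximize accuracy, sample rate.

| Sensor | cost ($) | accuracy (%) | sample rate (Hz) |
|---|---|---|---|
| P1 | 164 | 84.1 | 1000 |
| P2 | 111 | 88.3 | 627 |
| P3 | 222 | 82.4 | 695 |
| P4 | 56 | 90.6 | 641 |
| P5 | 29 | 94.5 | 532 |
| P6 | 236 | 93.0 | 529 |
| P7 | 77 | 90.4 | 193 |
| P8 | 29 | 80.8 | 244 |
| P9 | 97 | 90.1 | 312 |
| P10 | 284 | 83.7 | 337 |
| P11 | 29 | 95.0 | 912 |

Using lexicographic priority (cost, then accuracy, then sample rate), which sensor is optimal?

P11

First minimize cost: best is 29, kept {P5, P8, P11}.
Then maximize accuracy: best is 95.0, kept {P11}.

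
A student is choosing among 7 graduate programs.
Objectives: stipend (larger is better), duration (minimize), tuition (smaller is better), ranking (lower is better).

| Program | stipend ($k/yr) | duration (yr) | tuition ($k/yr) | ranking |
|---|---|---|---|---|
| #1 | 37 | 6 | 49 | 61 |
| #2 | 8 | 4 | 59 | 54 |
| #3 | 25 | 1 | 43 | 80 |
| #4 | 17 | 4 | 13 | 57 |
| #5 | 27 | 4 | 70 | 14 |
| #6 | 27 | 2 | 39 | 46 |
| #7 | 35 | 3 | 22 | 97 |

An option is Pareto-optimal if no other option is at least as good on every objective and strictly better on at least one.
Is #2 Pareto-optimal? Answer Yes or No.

No

#6 vs #2: stipend 27≥8, duration 2≤4, tuition 39≤59, ranking 46≤54 — #6 is at least as good on every objective and strictly better on at least one, so #6 dominates #2.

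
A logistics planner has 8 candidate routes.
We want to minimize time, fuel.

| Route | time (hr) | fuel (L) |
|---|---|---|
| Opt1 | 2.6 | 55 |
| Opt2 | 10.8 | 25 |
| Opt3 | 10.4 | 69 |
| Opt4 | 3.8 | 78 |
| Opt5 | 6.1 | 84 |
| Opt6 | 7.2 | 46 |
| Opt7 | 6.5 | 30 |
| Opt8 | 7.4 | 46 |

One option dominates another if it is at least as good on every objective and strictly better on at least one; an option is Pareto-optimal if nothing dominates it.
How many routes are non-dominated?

3

Opt1: not dominated (best time).
Opt2: not dominated (best fuel).
Opt3: dominated by Opt1 (time 2.6≤10.4, fuel 55≤69).
Opt4: dominated by Opt1 (time 2.6≤3.8, fuel 55≤78).
Opt5: dominated by Opt1 (time 2.6≤6.1, fuel 55≤84).
Opt6: dominated by Opt7 (time 6.5≤7.2, fuel 30≤46).
Opt7: not dominated.
Opt8: dominated by Opt6 (time 7.2≤7.4, fuel 46≤46).
Pareto-optimal: Opt1, Opt2, Opt7 → 3.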